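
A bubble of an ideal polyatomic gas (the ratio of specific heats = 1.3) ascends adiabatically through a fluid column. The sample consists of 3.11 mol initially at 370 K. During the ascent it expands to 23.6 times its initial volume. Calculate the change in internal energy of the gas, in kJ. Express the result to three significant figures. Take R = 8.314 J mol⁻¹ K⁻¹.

ΔU ≈ -19.5 kJ

Adiabatic: T₁V₁^(γ−1) = T₂V₂^(γ−1) ⇒ T₂ = T₁ (V₁/V₂)^(γ−1).
T₂ = 370 × (1/23.6)^(0.3) = 143.3 K.
Q = 0, so ΔU = W_on_gas = nCᵥΔT with Cᵥ = R/(γ−1) = 27.71 J/(mol·K).
ΔU = 3.11 × 27.71 × (143.3 − 370) = -19540 J.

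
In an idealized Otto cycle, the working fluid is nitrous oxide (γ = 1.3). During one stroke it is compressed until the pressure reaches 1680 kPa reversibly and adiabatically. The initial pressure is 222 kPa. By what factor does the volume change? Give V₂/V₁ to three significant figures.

From PV^γ = const, V₂/V₁ = (P₁/P₂)^(1/γ).
V₂/V₁ = (222/1680)^(0.769) = 0.2108.

V₂/V₁ ≈ 0.211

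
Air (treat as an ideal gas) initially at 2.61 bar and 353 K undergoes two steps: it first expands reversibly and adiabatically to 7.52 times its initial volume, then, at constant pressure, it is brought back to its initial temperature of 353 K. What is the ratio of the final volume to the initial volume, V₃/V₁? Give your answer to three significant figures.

V₃/V₁ ≈ 16.9

For a diatomic ideal gas γ = 7/5.
Adiabatic step: V₂/V₁ = 7.52; T₂ = T₁·(1/7.52)^(2/5) = 157.5 K.
Isobaric step: V₃/V₂ = T₃/T₂ = 353/157.5.
V₃/V₁ = (V₂/V₁)(V₃/V₂) = 7.52 × (353/157.5) = 16.85.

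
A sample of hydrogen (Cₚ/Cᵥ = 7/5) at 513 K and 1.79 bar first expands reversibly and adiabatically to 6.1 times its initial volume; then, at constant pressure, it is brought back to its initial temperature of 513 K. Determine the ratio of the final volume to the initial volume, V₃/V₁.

V₃/V₁ ≈ 12.6

Adiabatic step: V₂/V₁ = 6.1; T₂ = T₁·(1/6.1)^(2/5) = 248.9 K.
Isobaric step: V₃/V₂ = T₃/T₂ = 513/248.9.
V₃/V₁ = (V₂/V₁)(V₃/V₂) = 6.1 × (513/248.9) = 12.57.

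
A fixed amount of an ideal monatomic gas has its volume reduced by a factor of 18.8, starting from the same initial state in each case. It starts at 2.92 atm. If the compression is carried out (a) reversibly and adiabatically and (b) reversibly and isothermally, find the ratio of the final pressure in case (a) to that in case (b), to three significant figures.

P_adiabatic / P_isothermal ≈ 7.07

For a monatomic ideal gas γ = 5/3.
Isothermal: P_b = P₁(V₁/V₂) = 2.92×18.8.
Adiabatic: P_a = P₁(V₁/V₂)^γ = 2.92×18.8^(5/3).
P_a/P_b = (V₁/V₂)^(γ−1) = 18.8^(2/3) = 7.07.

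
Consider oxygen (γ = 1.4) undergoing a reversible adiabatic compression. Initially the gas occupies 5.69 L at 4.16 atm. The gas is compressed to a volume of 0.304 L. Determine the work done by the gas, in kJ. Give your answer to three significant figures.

W ≈ -13.4 kJ

P₂ = P₁(V₁/V₂)^γ = 4.16×(5.69/0.304)^(1.4) = 251.3 atm.
For a reversible adiabat, W_by_gas = (P₁V₁ − P₂V₂)/(γ−1).
W_by = (421500×0.00569 − 2.547×10^7×0.000304) / (0.4) = -13360 J.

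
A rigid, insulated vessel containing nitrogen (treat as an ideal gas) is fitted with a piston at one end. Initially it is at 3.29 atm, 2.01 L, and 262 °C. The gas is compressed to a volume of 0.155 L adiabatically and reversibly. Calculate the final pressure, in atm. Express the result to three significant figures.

Adiabatic: P₁V₁^γ = P₂V₂^γ ⇒ P₂ = P₁ (V₁/V₂)^γ.
γ = 7/5 for a diatomic ideal gas.
P₂ = 3.29 × (2.01/0.155)^(7/5) = 118.9 atm.

P₂ ≈ 119 atm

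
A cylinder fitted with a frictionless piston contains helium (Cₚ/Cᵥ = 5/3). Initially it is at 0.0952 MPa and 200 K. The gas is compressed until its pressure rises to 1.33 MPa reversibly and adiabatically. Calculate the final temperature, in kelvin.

T₂ ≈ 574 K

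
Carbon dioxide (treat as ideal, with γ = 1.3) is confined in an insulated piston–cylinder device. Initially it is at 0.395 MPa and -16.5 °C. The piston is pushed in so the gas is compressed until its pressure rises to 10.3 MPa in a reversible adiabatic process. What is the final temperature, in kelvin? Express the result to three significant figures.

Adiabatic: T₂/T₁ = (P₂/P₁)^((γ−1)/γ).
T₁ = -16.5 °C = 256.6 K.
T₂ = 256.6 × (10.3/0.395)^(0.231) = 544.7 K.

T₂ ≈ 545 K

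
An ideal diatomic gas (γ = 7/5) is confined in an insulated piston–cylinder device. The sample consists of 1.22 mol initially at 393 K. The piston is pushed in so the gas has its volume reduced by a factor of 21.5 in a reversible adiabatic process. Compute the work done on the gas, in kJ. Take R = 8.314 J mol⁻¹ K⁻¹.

W ≈ 24.0 kJ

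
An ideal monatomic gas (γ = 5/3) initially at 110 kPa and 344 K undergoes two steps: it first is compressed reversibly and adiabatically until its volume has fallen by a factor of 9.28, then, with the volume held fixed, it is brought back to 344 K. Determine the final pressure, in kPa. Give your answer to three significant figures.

Adiabatic step (PV^γ = const): P₂ = 110×9.28^(5/3) = 4508 kPa; T₂ = 344×9.28^(2/3) = 1519 K.
Isochoric: P₃ = P₂(T₃/T₂) = 4508 × (344/1519) = 1021 kPa.

P₃ ≈ 1020 kPa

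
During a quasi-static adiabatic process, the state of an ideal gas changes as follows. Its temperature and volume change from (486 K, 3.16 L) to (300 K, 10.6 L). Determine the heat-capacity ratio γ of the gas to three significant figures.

γ ≈ 1.40

TV^(γ−1) = const ⇒ γ − 1 = ln(T₂/T₁) / ln(V₁/V₂).
γ = 1 + ln(300/486) / ln(3.16/10.6) = 1.399.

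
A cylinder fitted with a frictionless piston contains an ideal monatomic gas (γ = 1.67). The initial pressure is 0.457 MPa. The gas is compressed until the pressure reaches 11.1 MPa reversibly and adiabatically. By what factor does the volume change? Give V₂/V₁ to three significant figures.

From PV^γ = const, V₂/V₁ = (P₁/P₂)^(1/γ).
V₂/V₁ = (0.457/11.1)^(0.599) = 0.1481.

V₂/V₁ ≈ 0.148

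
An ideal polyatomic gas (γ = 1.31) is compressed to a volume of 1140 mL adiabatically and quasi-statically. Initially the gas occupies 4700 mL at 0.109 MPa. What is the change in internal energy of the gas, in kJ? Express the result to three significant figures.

ΔU ≈ 0.911 kJ

P₂ = P₁(V₁/V₂)^γ = 0.109×(4700/1140)^(1.31) = 0.6972 MPa.
For a reversible adiabat, W_by_gas = (P₁V₁ − P₂V₂)/(γ−1).
W_by = (109000×0.0047 − 697200×0.00114) / (0.31) = -911.2 J.
Q = 0 ⇒ ΔU = −W_by = 911.2 J.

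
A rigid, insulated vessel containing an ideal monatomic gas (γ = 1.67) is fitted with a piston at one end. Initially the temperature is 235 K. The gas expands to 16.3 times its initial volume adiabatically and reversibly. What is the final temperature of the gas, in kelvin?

Adiabatic: T₁V₁^(γ−1) = T₂V₂^(γ−1) ⇒ T₂ = T₁ (V₁/V₂)^(γ−1).
T₂ = 235 × (1/16.3)^(0.67) = 36.22 K.

T₂ ≈ 36.2 K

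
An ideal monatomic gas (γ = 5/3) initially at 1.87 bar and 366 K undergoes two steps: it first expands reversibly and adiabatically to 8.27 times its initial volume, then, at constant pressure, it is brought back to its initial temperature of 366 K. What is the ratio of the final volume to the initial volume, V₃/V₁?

V₃/V₁ ≈ 33.8

Adiabatic step: V₂/V₁ = 8.27; T₂ = T₁·(1/8.27)^(2/3) = 89.5 K.
Isobaric step: V₃/V₂ = T₃/T₂ = 366/89.5.
V₃/V₁ = (V₂/V₁)(V₃/V₂) = 8.27 × (366/89.5) = 33.82.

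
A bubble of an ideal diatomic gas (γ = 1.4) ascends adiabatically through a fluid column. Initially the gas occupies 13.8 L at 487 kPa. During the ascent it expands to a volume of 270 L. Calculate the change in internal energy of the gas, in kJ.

P₂ = P₁(V₁/V₂)^γ = 487×(13.8/270)^(1.4) = 7.576 kPa.
For a reversible adiabat, W_by_gas = (P₁V₁ − P₂V₂)/(γ−1).
W_by = (487000×0.0138 − 7576×0.27) / (0.4) = 11690 J.
Q = 0 ⇒ ΔU = −W_by = -11690 J.

ΔU ≈ -11.7 kJ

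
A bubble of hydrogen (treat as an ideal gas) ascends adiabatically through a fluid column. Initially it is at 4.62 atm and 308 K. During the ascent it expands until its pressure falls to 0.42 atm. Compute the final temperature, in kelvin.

T₂ ≈ 155 K

Along an adiabat T P^((1−γ)/γ) is constant, so T₂ = T₁ (P₂/P₁)^((γ−1)/γ).
For a diatomic ideal gas γ = 7/5, so (γ−1)/γ = 2/7.
T₂ = 308 × (0.42/4.62)^(2/7) = 155.2 K.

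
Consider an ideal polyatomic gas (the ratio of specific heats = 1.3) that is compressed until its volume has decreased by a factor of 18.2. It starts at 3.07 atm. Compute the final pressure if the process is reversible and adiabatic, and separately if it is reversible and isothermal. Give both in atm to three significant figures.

adiabatic: 133 atm; isothermal: 55.9 atm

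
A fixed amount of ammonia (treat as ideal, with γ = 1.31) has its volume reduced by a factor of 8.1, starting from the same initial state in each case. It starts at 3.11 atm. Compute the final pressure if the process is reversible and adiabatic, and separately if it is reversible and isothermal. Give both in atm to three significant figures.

adiabatic: 48.2 atm; isothermal: 25.2 atm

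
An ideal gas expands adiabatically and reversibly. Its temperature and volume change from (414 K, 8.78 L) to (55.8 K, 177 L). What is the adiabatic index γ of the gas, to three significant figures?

TV^(γ−1) = const ⇒ γ − 1 = ln(T₂/T₁) / ln(V₁/V₂).
γ = 1 + ln(55.8/414) / ln(8.78/177) = 1.667.

γ ≈ 1.67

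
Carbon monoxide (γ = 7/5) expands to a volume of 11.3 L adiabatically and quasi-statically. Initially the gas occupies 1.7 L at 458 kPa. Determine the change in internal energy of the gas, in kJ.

ΔU ≈ -1.03 kJ

P₂ = P₁(V₁/V₂)^γ = 458×(1.7/11.3)^(7/5) = 32.3 kPa.
For a reversible adiabat, W_by_gas = (P₁V₁ − P₂V₂)/(γ−1).
W_by = (458000×0.0017 − 32300×0.0113) / (2/5) = 1034 J.
Q = 0 ⇒ ΔU = −W_by = -1034 J.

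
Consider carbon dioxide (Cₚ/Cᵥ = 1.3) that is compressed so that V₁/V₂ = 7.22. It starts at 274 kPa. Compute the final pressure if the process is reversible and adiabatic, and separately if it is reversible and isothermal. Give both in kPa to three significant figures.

adiabatic: 3580 kPa; isothermal: 1980 kPa

Isothermal: P₂ = P₁(V₁/V₂) = 274×7.22 = 1978 kPa.
Adiabatic: P₂ = P₁(V₁/V₂)^γ = 274×7.22^(1.3) = 3580 kPa.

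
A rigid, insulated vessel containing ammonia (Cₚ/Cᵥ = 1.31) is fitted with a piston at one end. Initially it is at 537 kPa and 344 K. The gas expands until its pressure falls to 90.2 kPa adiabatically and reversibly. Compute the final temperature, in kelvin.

T₂ ≈ 226 K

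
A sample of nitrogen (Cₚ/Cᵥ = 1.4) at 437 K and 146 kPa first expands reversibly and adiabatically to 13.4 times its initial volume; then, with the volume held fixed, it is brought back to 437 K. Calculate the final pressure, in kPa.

P₃ ≈ 10.9 kPa

Adiabatic step (PV^γ = const): P₂ = 146×(1/13.4)^(1.4) = 3.858 kPa; T₂ = 437×(1/13.4)^(0.4) = 154.8 K.
Isochoric: P₃ = P₂(T₃/T₂) = 3.858 × (437/154.8) = 10.9 kPa.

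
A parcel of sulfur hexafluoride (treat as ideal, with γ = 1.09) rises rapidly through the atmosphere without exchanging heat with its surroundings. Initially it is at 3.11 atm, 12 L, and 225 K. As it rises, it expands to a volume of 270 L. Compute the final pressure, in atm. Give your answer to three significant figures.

P₂ ≈ 0.104 atm

Adiabatic: P₁V₁^γ = P₂V₂^γ ⇒ P₂ = P₁ (V₁/V₂)^γ.
P₂ = 3.11 × (12/270)^(1.09) = 0.1044 atm.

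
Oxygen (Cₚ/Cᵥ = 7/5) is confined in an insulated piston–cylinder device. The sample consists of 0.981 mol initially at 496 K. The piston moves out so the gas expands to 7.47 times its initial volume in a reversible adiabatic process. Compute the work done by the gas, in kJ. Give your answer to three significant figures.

For a reversible adiabat TV^(γ−1) is constant, so T₂ = T₁ (V₁/V₂)^(γ−1).
T₂ = 496 × (1/7.47)^(2/5) = 221.9 K.
Q = 0, so ΔU = W_on_gas = nCᵥΔT with Cᵥ = R/(γ−1) = 20.79 J/(mol·K).
ΔU = 0.981 × 20.79 × (221.9 − 496) = -5589 J.
Work done by the gas = −ΔU = 5589 J.

W ≈ 5.59 kJ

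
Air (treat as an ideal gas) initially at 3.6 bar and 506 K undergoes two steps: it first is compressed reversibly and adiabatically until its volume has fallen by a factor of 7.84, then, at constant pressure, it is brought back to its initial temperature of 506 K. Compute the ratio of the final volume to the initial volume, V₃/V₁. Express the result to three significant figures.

V₃/V₁ ≈ 0.0560

For a diatomic ideal gas γ = 7/5.
Adiabatic step: V₂/V₁ = 0.1276; T₂ = T₁·7.84^(2/5) = 1153 K.
Isobaric step: V₃/V₂ = T₃/T₂ = 506/1153.
V₃/V₁ = (V₂/V₁)(V₃/V₂) = 0.1276 × (506/1153) = 0.05597.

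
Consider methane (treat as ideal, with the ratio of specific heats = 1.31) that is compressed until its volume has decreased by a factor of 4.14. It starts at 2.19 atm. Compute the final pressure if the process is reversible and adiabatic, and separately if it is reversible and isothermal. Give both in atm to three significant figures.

Isothermal: P₂ = P₁(V₁/V₂) = 2.19×4.14 = 9.067 atm.
Adiabatic: P₂ = P₁(V₁/V₂)^γ = 2.19×4.14^(1.31) = 14.08 atm.

adiabatic: 14.1 atm; isothermal: 9.07 atm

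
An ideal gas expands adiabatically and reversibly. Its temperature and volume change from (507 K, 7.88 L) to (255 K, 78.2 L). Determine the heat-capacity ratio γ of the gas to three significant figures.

γ ≈ 1.30

TV^(γ−1) = const ⇒ γ − 1 = ln(T₂/T₁) / ln(V₁/V₂).
γ = 1 + ln(255/507) / ln(7.88/78.2) = 1.299.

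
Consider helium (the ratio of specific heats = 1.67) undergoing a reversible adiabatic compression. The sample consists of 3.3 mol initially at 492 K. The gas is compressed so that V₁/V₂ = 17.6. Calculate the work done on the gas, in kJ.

W ≈ 117 kJ

For a reversible adiabat TV^(γ−1) is constant, so T₂ = T₁ (V₁/V₂)^(γ−1).
T₂ = 492 × 17.6^(0.67) = 3361 K.
Q = 0, so ΔU = W_on_gas = nCᵥΔT with Cᵥ = R/(γ−1) = 12.41 J/(mol·K).
ΔU = 3.3 × 12.41 × (3361 − 492) = 117500 J.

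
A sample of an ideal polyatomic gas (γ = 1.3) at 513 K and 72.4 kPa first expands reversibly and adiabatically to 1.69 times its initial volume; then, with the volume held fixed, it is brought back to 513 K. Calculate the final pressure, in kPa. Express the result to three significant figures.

P₃ ≈ 42.8 kPa

Adiabatic step (PV^γ = const): P₂ = 72.4×(1/1.69)^(1.3) = 36.6 kPa; T₂ = 513×(1/1.69)^(0.3) = 438.3 K.
Isochoric: P₃ = P₂(T₃/T₂) = 36.6 × (513/438.3) = 42.84 kPa.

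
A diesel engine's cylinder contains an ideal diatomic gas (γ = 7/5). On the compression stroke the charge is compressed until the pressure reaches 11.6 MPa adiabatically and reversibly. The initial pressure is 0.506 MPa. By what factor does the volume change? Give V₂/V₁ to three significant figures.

V₂/V₁ ≈ 0.107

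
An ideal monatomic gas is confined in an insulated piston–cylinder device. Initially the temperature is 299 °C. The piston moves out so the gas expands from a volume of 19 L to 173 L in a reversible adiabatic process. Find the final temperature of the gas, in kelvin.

T₂ ≈ 131 K

For a reversible adiabat TV^(γ−1) is constant, so T₂ = T₁ (V₁/V₂)^(γ−1).
For a monatomic ideal gas γ = 5/3, so γ−1 = 2/3.
T₁ = 299 °C = 572.1 K.
T₂ = 572.1 × (19/173)^(2/3) = 131.2 K.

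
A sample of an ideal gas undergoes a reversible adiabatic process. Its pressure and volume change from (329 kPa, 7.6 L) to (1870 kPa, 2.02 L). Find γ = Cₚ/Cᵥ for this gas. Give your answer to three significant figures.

PV^γ = const ⇒ γ = ln(P₂/P₁) / ln(V₁/V₂).
γ = ln(1870/329) / ln(7.6/2.02) = 1.311.

γ ≈ 1.31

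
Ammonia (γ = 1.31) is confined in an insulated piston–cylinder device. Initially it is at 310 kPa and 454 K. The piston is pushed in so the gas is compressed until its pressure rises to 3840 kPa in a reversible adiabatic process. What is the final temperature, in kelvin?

Adiabatic: T₂/T₁ = (P₂/P₁)^((γ−1)/γ).
T₂ = 454 × (3840/310)^(0.237) = 823.6 K.

T₂ ≈ 824 K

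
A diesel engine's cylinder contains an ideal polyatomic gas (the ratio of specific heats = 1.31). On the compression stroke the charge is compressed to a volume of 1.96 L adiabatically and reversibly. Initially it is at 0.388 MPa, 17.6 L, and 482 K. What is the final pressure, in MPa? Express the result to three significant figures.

P₂ ≈ 6.88 MPa

Since PV^γ is constant along a reversible adiabat, P₂ = P₁ (V₁/V₂)^γ.
P₂ = 0.388 × (17.6/1.96)^(1.31) = 6.88 MPa.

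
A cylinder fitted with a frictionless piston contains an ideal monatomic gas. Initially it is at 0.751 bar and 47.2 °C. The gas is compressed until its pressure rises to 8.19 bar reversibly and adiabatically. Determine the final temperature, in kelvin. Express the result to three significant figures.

Adiabatic: T₂/T₁ = (P₂/P₁)^((γ−1)/γ).
For a monatomic ideal gas γ = 5/3, so (γ−1)/γ = 2/5.
T₁ = 47.2 °C = 320.3 K.
T₂ = 320.3 × (8.19/0.751)^(2/5) = 833.1 K.

T₂ ≈ 833 K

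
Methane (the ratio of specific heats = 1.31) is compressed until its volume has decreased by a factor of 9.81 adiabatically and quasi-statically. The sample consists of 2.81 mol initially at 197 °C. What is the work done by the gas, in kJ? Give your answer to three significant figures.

W ≈ -36.5 kJ

Adiabatic: T₁V₁^(γ−1) = T₂V₂^(γ−1) ⇒ T₂ = T₁ (V₁/V₂)^(γ−1).
T₁ = 197 °C = 470.1 K.
T₂ = 470.1 × 9.81^(0.31) = 954.2 K.
Q = 0, so ΔU = W_on_gas = nCᵥΔT with Cᵥ = R/(γ−1) = 26.82 J/(mol·K).
ΔU = 2.81 × 26.82 × (954.2 − 470.1) = 36480 J.
Work done by the gas = −ΔU = -36480 J.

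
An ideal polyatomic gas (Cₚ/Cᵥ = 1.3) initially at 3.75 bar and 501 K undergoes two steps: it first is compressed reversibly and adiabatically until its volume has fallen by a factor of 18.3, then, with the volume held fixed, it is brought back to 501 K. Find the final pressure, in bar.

Adiabatic step (PV^γ = const): P₂ = 3.75×18.3^(1.3) = 164.1 bar; T₂ = 501×18.3^(0.3) = 1198 K.
Isochoric: P₃ = P₂(T₃/T₂) = 164.1 × (501/1198) = 68.63 bar.

P₃ ≈ 68.6 bar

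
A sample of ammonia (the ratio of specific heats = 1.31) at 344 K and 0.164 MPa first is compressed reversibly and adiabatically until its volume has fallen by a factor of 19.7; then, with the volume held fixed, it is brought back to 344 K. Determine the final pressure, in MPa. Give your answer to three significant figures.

Adiabatic step (PV^γ = const): P₂ = 0.164×19.7^(1.31) = 8.139 MPa; T₂ = 344×19.7^(0.31) = 866.6 K.
Isochoric: P₃ = P₂(T₃/T₂) = 8.139 × (344/866.6) = 3.231 MPa.

P₃ ≈ 3.23 MPa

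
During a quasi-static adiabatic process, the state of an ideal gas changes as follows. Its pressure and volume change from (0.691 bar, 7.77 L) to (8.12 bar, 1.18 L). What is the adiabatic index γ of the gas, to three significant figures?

γ ≈ 1.31

PV^γ = const ⇒ γ = ln(P₂/P₁) / ln(V₁/V₂).
γ = ln(8.12/0.691) / ln(7.77/1.18) = 1.307.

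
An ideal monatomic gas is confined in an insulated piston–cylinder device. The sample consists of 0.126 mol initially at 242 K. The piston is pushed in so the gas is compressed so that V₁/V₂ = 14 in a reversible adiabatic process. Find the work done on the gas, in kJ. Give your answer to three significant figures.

W ≈ 1.83 kJ

For a reversible adiabat TV^(γ−1) is constant, so T₂ = T₁ (V₁/V₂)^(γ−1).
γ = 5/3 for a monatomic ideal gas, so γ−1 = 2/3.
T₂ = 242 × 14^(2/3) = 1406 K.
Q = 0, so ΔU = W_on_gas = nCᵥΔT with Cᵥ = R/(γ−1) = 12.47 J/(mol·K).
ΔU = 0.126 × 12.47 × (1406 − 242) = 1829 J.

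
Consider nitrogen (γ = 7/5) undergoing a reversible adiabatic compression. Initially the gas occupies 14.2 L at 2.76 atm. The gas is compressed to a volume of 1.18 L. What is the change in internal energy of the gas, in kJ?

P₂ = P₁(V₁/V₂)^γ = 2.76×(14.2/1.18)^(7/5) = 89.84 atm.
For a reversible adiabat, W_by_gas = (P₁V₁ − P₂V₂)/(γ−1).
W_by = (279700×0.0142 − 9.103×10^6×0.00118) / (2/5) = -16930 J.
Q = 0 ⇒ ΔU = −W_by = 16930 J.

ΔU ≈ 16.9 kJ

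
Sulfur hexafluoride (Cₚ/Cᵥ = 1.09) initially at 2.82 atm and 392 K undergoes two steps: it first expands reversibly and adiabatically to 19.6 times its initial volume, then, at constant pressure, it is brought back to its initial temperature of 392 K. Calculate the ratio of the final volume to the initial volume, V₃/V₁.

V₃/V₁ ≈ 25.6

Adiabatic step: V₂/V₁ = 19.6; T₂ = T₁·(1/19.6)^(0.09) = 299.9 K.
Isobaric step: V₃/V₂ = T₃/T₂ = 392/299.9.
V₃/V₁ = (V₂/V₁)(V₃/V₂) = 19.6 × (392/299.9) = 25.62.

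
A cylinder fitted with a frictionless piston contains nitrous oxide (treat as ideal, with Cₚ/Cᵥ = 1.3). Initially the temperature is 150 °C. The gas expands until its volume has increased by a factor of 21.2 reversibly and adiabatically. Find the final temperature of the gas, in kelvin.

For a reversible adiabat TV^(γ−1) is constant, so T₂ = T₁ (V₁/V₂)^(γ−1).
T₁ = 150 °C = 423.1 K.
T₂ = 423.1 × (1/21.2)^(0.3) = 169.3 K.

T₂ ≈ 169 K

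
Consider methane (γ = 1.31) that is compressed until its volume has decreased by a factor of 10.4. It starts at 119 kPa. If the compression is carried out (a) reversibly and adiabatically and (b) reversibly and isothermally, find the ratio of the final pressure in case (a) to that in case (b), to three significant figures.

Isothermal: P_b = P₁(V₁/V₂) = 119×10.4.
Adiabatic: P_a = P₁(V₁/V₂)^γ = 119×10.4^(1.31).
P_a/P_b = (V₁/V₂)^(γ−1) = 10.4^(0.31) = 2.067.

P_adiabatic / P_isothermal ≈ 2.07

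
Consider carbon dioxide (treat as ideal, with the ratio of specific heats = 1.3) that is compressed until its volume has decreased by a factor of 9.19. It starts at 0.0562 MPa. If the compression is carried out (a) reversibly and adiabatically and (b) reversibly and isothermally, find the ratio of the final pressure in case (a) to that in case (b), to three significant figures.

P_adiabatic / P_isothermal ≈ 1.95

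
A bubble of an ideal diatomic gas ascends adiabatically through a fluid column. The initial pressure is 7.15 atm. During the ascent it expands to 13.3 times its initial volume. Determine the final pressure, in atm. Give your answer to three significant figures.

Adiabatic: P₁V₁^γ = P₂V₂^γ ⇒ P₂ = P₁ (V₁/V₂)^γ.
For a diatomic ideal gas γ = 7/5.
P₂ = 7.15 × (1/13.3)^(7/5) = 0.1909 atm.

P₂ ≈ 0.191 atm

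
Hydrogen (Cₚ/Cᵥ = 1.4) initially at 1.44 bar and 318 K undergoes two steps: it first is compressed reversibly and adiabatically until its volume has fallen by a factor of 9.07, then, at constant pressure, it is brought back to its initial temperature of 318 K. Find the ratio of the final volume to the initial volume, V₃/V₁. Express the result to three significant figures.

V₃/V₁ ≈ 0.0456

Adiabatic step: V₂/V₁ = 0.1103; T₂ = T₁·9.07^(0.4) = 768.2 K.
Isobaric step: V₃/V₂ = T₃/T₂ = 318/768.2.
V₃/V₁ = (V₂/V₁)(V₃/V₂) = 0.1103 × (318/768.2) = 0.04564.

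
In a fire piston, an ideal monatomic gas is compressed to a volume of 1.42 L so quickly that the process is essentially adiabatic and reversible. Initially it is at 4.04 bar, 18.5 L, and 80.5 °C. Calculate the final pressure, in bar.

P₂ ≈ 291 bar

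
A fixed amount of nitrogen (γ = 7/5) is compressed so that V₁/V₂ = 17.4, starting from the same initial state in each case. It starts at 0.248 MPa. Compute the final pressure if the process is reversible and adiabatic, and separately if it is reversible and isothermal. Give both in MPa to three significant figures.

adiabatic: 13.5 MPa; isothermal: 4.32 MPa

Isothermal: P₂ = P₁(V₁/V₂) = 0.248×17.4 = 4.315 MPa.
Adiabatic: P₂ = P₁(V₁/V₂)^γ = 0.248×17.4^(7/5) = 13.53 MPa.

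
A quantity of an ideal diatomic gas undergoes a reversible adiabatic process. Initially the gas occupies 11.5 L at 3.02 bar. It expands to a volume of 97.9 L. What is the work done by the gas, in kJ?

W ≈ 5.00 kJ

γ = 7/5 for a diatomic ideal gas.
P₂ = P₁(V₁/V₂)^γ = 3.02×(11.5/97.9)^(7/5) = 0.1506 bar.
For a reversible adiabat, W_by_gas = (P₁V₁ − P₂V₂)/(γ−1).
W_by = (302000×0.0115 − 15060×0.0979) / (2/5) = 4996 J.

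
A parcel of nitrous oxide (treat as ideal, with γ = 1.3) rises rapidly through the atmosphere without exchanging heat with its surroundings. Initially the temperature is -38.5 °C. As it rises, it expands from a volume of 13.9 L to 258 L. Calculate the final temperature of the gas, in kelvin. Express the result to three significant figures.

T₂ ≈ 97.7 K

For a reversible adiabat TV^(γ−1) is constant, so T₂ = T₁ (V₁/V₂)^(γ−1).
T₁ = -38.5 °C = 234.6 K.
T₂ = 234.6 × (13.9/258)^(0.3) = 97.69 K.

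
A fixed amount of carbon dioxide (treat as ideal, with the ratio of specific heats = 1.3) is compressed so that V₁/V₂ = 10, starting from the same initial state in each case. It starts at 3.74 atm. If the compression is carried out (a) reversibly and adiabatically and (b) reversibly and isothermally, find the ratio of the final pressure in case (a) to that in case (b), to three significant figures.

P_adiabatic / P_isothermal ≈ 2.00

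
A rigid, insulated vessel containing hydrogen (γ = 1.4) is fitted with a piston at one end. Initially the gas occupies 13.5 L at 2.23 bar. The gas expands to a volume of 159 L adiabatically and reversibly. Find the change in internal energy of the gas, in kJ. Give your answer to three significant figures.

P₂ = P₁(V₁/V₂)^γ = 2.23×(13.5/159)^(1.4) = 0.0706 bar.
For a reversible adiabat, W_by_gas = (P₁V₁ − P₂V₂)/(γ−1).
W_by = (223000×0.0135 − 7060×0.159) / (0.4) = 4720 J.
Q = 0 ⇒ ΔU = −W_by = -4720 J.

ΔU ≈ -4.72 kJ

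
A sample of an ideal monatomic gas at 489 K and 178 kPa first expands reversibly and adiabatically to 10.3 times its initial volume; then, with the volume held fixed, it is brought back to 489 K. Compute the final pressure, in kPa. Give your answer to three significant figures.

P₃ ≈ 17.3 kPa

For a monatomic ideal gas γ = 5/3.
Adiabatic step (PV^γ = const): P₂ = 178×(1/10.3)^(5/3) = 3.651 kPa; T₂ = 489×(1/10.3)^(2/3) = 103.3 K.
Isochoric: P₃ = P₂(T₃/T₂) = 3.651 × (489/103.3) = 17.28 kPa.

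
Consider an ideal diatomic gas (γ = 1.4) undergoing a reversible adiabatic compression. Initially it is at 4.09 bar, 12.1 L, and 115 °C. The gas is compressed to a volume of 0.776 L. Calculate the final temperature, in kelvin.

T₂ ≈ 1160 K

Adiabatic: T₁V₁^(γ−1) = T₂V₂^(γ−1) ⇒ T₂ = T₁ (V₁/V₂)^(γ−1).
T₁ = 115 °C = 388.1 K.
T₂ = 388.1 × (12.1/0.776)^(0.4) = 1165 K.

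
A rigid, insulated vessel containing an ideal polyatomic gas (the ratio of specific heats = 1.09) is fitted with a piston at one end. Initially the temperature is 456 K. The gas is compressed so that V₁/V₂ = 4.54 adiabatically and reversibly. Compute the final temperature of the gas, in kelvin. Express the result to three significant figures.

Adiabatic: T₁V₁^(γ−1) = T₂V₂^(γ−1) ⇒ T₂ = T₁ (V₁/V₂)^(γ−1).
T₂ = 456 × 4.54^(0.09) = 522.5 K.

T₂ ≈ 523 K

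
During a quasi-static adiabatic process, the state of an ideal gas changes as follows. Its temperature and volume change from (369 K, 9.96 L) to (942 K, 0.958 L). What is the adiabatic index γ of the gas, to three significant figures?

γ ≈ 1.40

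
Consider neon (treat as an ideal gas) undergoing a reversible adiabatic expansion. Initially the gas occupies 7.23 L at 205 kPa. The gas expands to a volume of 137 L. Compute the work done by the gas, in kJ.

γ = 5/3 for a monatomic ideal gas.
P₂ = P₁(V₁/V₂)^γ = 205×(7.23/137)^(5/3) = 1.522 kPa.
For a reversible adiabat, W_by_gas = (P₁V₁ − P₂V₂)/(γ−1).
W_by = (205000×0.00723 − 1522×0.137) / (2/3) = 1910 J.

W ≈ 1.91 kJ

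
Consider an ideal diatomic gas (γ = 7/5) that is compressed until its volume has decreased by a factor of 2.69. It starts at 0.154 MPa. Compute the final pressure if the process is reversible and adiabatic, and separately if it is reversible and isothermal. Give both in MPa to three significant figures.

adiabatic: 0.615 MPa; isothermal: 0.414 MPa

Isothermal: P₂ = P₁(V₁/V₂) = 0.154×2.69 = 0.4143 MPa.
Adiabatic: P₂ = P₁(V₁/V₂)^γ = 0.154×2.69^(7/5) = 0.6154 MPa.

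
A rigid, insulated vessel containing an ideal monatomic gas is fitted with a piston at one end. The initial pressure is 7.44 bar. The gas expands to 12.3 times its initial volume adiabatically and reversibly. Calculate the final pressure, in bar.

Adiabatic: P₁V₁^γ = P₂V₂^γ ⇒ P₂ = P₁ (V₁/V₂)^γ.
For a monatomic ideal gas γ = 5/3.
P₂ = 7.44 × (1/12.3)^(5/3) = 0.1135 bar.

P₂ ≈ 0.114 bar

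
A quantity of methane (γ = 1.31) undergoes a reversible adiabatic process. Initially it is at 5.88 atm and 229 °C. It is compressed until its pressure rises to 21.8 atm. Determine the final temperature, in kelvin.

Along an adiabat T P^((1−γ)/γ) is constant, so T₂ = T₁ (P₂/P₁)^((γ−1)/γ).
T₁ = 229 °C = 502.1 K.
T₂ = 502.1 × (21.8/5.88)^(0.237) = 684.7 K.

T₂ ≈ 685 K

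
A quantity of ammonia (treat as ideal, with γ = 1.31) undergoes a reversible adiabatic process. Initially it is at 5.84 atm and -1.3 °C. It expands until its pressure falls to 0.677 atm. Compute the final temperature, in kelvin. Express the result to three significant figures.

T₂ ≈ 163 K

Along an adiabat T P^((1−γ)/γ) is constant, so T₂ = T₁ (P₂/P₁)^((γ−1)/γ).
T₁ = -1.3 °C = 271.8 K.
T₂ = 271.8 × (0.677/5.84)^(0.237) = 163.3 K.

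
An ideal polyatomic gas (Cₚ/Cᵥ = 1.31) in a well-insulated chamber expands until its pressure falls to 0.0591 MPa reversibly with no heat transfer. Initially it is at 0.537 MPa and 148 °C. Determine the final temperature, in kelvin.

Adiabatic: T₂/T₁ = (P₂/P₁)^((γ−1)/γ).
T₁ = 148 °C = 421.1 K.
T₂ = 421.1 × (0.0591/0.537)^(0.237) = 249.8 K.

T₂ ≈ 250 K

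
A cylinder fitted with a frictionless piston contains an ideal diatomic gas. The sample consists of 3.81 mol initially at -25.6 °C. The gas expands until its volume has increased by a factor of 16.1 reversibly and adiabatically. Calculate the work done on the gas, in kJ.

W ≈ -13.2 kJ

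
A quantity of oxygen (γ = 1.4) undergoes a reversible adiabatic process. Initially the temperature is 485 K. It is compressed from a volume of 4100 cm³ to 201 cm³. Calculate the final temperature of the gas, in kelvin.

T₂ ≈ 1620 K

Adiabatic: T₁V₁^(γ−1) = T₂V₂^(γ−1) ⇒ T₂ = T₁ (V₁/V₂)^(γ−1).
T₂ = 485 × (4100/201)^(0.4) = 1620 K.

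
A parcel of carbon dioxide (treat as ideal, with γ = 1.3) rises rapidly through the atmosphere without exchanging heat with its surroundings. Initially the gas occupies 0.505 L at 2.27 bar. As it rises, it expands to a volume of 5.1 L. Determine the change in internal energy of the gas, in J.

P₂ = P₁(V₁/V₂)^γ = 2.27×(0.505/5.1)^(1.3) = 0.1123 bar.
For a reversible adiabat, W_by_gas = (P₁V₁ − P₂V₂)/(γ−1).
W_by = (227000×0.000505 − 11230×0.0051) / (0.3) = 191.2 J.
Q = 0 ⇒ ΔU = −W_by = -191.2 J.

ΔU ≈ -191 J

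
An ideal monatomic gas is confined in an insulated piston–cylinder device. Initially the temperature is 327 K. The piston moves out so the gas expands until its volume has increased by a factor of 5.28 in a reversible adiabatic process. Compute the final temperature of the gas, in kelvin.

Adiabatic: T₁V₁^(γ−1) = T₂V₂^(γ−1) ⇒ T₂ = T₁ (V₁/V₂)^(γ−1).
For a monatomic ideal gas γ = 5/3, so γ−1 = 2/3.
T₂ = 327 × (1/5.28)^(2/3) = 107.8 K.

T₂ ≈ 108 K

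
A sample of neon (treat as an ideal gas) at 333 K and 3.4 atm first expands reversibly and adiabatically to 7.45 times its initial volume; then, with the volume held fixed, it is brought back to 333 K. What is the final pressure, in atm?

P₃ ≈ 0.456 atm

For a monatomic ideal gas γ = 5/3.
Adiabatic step (PV^γ = const): P₂ = 3.4×(1/7.45)^(5/3) = 0.1196 atm; T₂ = 333×(1/7.45)^(2/3) = 87.3 K.
Isochoric: P₃ = P₂(T₃/T₂) = 0.1196 × (333/87.3) = 0.4564 atm.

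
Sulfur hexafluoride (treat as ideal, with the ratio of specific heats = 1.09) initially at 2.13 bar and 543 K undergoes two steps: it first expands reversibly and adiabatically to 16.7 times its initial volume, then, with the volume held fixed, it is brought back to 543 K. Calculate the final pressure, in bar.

Adiabatic step (PV^γ = const): P₂ = 2.13×(1/16.7)^(1.09) = 0.099 bar; T₂ = 543×(1/16.7)^(0.09) = 421.5 K.
Isochoric: P₃ = P₂(T₃/T₂) = 0.099 × (543/421.5) = 0.1275 bar.

P₃ ≈ 0.128 bar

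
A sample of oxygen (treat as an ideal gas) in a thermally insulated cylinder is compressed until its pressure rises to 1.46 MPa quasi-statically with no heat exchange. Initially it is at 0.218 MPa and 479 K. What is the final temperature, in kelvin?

T₂ ≈ 825 K

Along an adiabat T P^((1−γ)/γ) is constant, so T₂ = T₁ (P₂/P₁)^((γ−1)/γ).
For a diatomic ideal gas γ = 7/5, so (γ−1)/γ = 2/7.
T₂ = 479 × (1.46/0.218)^(2/7) = 824.7 K.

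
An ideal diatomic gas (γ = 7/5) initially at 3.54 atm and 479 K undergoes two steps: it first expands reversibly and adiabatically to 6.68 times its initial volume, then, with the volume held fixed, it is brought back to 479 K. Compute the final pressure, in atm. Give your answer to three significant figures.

P₃ ≈ 0.530 atm

Adiabatic step (PV^γ = const): P₂ = 3.54×(1/6.68)^(7/5) = 0.2479 atm; T₂ = 479×(1/6.68)^(2/5) = 224.1 K.
Isochoric: P₃ = P₂(T₃/T₂) = 0.2479 × (479/224.1) = 0.5299 atm.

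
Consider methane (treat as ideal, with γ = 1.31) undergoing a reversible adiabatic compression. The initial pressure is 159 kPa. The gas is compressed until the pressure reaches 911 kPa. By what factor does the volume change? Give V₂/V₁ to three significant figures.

V₂/V₁ ≈ 0.264

From PV^γ = const, V₂/V₁ = (P₁/P₂)^(1/γ).
V₂/V₁ = (159/911)^(0.763) = 0.2638.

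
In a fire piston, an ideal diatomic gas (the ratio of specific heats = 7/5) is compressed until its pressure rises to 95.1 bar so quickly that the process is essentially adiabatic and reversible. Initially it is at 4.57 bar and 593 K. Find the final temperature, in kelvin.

T₂ ≈ 1410 K

Adiabatic: T₂/T₁ = (P₂/P₁)^((γ−1)/γ).
T₂ = 593 × (95.1/4.57)^(2/7) = 1412 K.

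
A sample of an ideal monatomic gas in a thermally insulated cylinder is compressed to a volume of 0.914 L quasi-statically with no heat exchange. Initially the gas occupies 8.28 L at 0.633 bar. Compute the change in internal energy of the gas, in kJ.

ΔU ≈ 2.63 kJ

γ = 5/3 for a monatomic ideal gas.
P₂ = P₁(V₁/V₂)^γ = 0.633×(8.28/0.914)^(5/3) = 24.92 bar.
For a reversible adiabat, W_by_gas = (P₁V₁ − P₂V₂)/(γ−1).
W_by = (63300×0.00828 − 2.492×10^6×0.000914) / (2/3) = -2630 J.
Q = 0 ⇒ ΔU = −W_by = 2630 J.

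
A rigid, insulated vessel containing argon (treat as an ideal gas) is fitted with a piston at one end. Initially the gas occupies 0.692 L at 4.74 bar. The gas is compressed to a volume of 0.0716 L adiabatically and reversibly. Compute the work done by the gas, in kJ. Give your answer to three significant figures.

γ = 5/3 for a monatomic ideal gas.
P₂ = P₁(V₁/V₂)^γ = 4.74×(0.692/0.0716)^(5/3) = 207.9 bar.
For a reversible adiabat, W_by_gas = (P₁V₁ − P₂V₂)/(γ−1).
W_by = (474000×0.000692 − 2.079×10^7×7.16×10^-5) / (2/3) = -1740 J.

W ≈ -1.74 kJ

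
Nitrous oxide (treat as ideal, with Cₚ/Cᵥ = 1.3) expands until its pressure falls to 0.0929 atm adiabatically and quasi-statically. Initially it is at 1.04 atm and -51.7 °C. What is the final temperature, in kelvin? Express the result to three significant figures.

Adiabatic: T₂/T₁ = (P₂/P₁)^((γ−1)/γ).
T₁ = -51.7 °C = 221.4 K.
T₂ = 221.4 × (0.0929/1.04)^(0.231) = 126.8 K.

T₂ ≈ 127 K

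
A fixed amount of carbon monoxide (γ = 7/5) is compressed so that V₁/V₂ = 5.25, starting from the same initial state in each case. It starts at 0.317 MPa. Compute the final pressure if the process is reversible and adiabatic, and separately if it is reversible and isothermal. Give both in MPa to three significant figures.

Isothermal: P₂ = P₁(V₁/V₂) = 0.317×5.25 = 1.664 MPa.
Adiabatic: P₂ = P₁(V₁/V₂)^γ = 0.317×5.25^(7/5) = 3.231 MPa.

adiabatic: 3.23 MPa; isothermal: 1.66 MPa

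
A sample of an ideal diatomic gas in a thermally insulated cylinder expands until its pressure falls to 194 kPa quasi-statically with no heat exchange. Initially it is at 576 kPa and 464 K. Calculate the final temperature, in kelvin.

Along an adiabat T P^((1−γ)/γ) is constant, so T₂ = T₁ (P₂/P₁)^((γ−1)/γ).
For a diatomic ideal gas γ = 7/5, so (γ−1)/γ = 2/7.
T₂ = 464 × (194/576)^(2/7) = 340 K.

T₂ ≈ 340 K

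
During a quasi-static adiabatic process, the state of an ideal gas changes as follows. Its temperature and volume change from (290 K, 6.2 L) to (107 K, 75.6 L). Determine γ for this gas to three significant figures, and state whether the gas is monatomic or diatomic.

γ ≈ 1.40; diatomic

TV^(γ−1) = const ⇒ γ − 1 = ln(T₂/T₁) / ln(V₁/V₂).
γ = 1 + ln(107/290) / ln(6.2/75.6) = 1.399.
γ ≈ 1.40 is close to 7/5, so the gas is diatomic.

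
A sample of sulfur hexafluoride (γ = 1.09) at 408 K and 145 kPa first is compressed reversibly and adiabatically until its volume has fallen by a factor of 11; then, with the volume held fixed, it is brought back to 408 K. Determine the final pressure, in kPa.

Adiabatic step (PV^γ = const): P₂ = 145×11^(1.09) = 1979 kPa; T₂ = 408×11^(0.09) = 506.3 K.
Isochoric: P₃ = P₂(T₃/T₂) = 1979 × (408/506.3) = 1595 kPa.

P₃ ≈ 1600 kPa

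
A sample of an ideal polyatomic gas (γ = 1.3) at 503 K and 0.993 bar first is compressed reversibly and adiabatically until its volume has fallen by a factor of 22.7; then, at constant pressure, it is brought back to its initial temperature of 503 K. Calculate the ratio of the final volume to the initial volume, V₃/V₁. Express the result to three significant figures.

Adiabatic step: V₂/V₁ = 0.04405; T₂ = T₁·22.7^(0.3) = 1283 K.
Isobaric step: V₃/V₂ = T₃/T₂ = 503/1283.
V₃/V₁ = (V₂/V₁)(V₃/V₂) = 0.04405 × (503/1283) = 0.01726.

V₃/V₁ ≈ 0.0173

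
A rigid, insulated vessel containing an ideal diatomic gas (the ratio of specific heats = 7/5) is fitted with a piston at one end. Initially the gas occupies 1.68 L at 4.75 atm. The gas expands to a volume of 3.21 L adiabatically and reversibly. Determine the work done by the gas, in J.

W ≈ 461 J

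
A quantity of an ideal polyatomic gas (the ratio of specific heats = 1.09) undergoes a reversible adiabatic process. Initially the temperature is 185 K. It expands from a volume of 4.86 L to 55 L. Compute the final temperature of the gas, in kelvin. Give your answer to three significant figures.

T₂ ≈ 149 K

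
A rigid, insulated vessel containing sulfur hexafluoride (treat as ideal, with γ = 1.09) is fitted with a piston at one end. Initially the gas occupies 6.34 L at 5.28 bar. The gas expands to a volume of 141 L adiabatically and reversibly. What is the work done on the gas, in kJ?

W ≈ -9.06 kJ

P₂ = P₁(V₁/V₂)^γ = 5.28×(6.34/141)^(1.09) = 0.1796 bar.
For a reversible adiabat, W_by_gas = (P₁V₁ − P₂V₂)/(γ−1).
W_by = (528000×0.00634 − 17960×0.141) / (0.09) = 9060 J.
W_on_gas = −W_by = -9060 J.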